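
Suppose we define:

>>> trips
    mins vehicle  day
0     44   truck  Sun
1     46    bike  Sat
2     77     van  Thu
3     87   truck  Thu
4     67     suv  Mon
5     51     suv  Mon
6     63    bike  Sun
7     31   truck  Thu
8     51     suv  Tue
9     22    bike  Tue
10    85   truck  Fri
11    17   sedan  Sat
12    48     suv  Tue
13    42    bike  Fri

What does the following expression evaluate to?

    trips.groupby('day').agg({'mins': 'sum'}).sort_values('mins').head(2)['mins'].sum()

170

group by day, sum of mins:
     mins
day      
Fri   127
Mon   118
Sat    63
Sun   107
Thu   195
Tue   121
sort by mins:
     mins
day      
Sat    63
Sun   107
Mon   118
Tue   121
Fri   127
Thu   195
take first 2 rows:
     mins
day      
Sat    63
Sun   107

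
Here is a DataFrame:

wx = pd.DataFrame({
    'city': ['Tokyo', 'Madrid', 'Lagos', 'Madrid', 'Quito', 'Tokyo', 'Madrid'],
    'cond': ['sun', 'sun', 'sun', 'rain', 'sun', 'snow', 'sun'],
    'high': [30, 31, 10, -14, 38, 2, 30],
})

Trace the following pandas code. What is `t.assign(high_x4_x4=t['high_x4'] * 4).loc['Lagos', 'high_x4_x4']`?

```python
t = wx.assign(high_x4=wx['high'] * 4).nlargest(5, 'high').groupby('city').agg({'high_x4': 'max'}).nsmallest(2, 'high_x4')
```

add column high_x4 = wx['high'] * 4:
     city  cond  high  high_x4
0   Tokyo   sun    30      120
1  Madrid   sun    31      124
2   Lagos   sun    10       40
3  Madrid  rain   -14      -56
4   Quito   sun    38      152
5   Tokyo  snow     2        8
6  Madrid   sun    30      120
take 5 rows with largest high:
     city cond  high  high_x4
4   Quito  sun    38      152
1  Madrid  sun    31      124
0   Tokyo  sun    30      120
6  Madrid  sun    30      120
2   Lagos  sun    10       40
group by city, max of high_x4:
        high_x4
city           
Lagos        40
Madrid      124
Quito       152
Tokyo       120
take 2 rows with smallest high_x4:
       high_x4
city          
Lagos       40
Tokyo      120
add column high_x4_x4 = t['high_x4'] * 4:
       high_x4  high_x4_x4
city                      
Lagos       40         160
Tokyo      120         480
value at row 'Lagos', column 'high_x4_x4' → 160

160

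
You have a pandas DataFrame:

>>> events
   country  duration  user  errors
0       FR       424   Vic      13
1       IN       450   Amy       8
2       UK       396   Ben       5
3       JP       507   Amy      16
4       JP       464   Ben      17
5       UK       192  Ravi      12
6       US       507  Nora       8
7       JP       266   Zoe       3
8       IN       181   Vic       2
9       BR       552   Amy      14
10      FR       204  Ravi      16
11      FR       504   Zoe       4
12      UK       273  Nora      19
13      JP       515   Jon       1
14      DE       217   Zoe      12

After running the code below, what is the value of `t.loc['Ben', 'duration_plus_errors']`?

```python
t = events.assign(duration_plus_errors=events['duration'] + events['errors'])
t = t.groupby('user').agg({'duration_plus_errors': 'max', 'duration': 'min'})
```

add column duration_plus_errors = events['duration'] + events['errors']:
   country  duration  user  errors  duration_plus_errors
0       FR       424   Vic      13                   437
1       IN       450   Amy       8                   458
2       UK       396   Ben       5                   401
3       JP       507   Amy      16                   523
4       JP       464   Ben      17                   481
5       UK       192  Ravi      12                   204
6       US       507  Nora       8                   515
7       JP       266   Zoe       3                   269
8       IN       181   Vic       2                   183
9       BR       552   Amy      14                   566
10      FR       204  Ravi      16                   220
11      FR       504   Zoe       4                   508
12      UK       273  Nora      19                   292
13      JP       515   Jon       1                   516
14      DE       217   Zoe      12                   229
group by user: max(duration_plus_errors), min(duration):
      duration_plus_errors  duration
user                                
Amy                    566       450
Ben                    481       396
Jon                    516       515
Nora                   515       273
Ravi                   220       192
Vic                    437       181
Zoe                    508       217
Then the value at row 'Ben', column 'duration_plus_errors': 481

481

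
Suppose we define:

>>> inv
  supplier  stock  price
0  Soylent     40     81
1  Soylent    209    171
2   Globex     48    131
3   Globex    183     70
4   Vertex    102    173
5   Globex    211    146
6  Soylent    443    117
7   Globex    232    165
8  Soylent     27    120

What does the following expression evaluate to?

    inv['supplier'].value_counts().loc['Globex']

4

value_counts of supplier:
supplier
Soylent    4
Globex     4
Vertex     1
Name: count, dtype: int64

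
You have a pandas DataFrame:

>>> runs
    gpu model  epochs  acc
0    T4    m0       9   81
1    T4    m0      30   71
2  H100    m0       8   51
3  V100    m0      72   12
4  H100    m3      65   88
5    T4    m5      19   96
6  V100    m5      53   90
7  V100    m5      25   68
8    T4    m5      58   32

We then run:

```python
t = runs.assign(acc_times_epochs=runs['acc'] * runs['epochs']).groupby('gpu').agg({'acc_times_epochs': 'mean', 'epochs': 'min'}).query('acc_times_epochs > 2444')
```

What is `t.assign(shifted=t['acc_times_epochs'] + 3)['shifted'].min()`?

2447.66666667

add column acc_times_epochs = runs['acc'] * runs['epochs']:
    gpu model  epochs  acc  acc_times_epochs
0    T4    m0       9   81               729
1    T4    m0      30   71              2130
2  H100    m0       8   51               408
3  V100    m0      72   12               864
4  H100    m3      65   88              5720
5    T4    m5      19   96              1824
6  V100    m5      53   90              4770
7  V100    m5      25   68              1700
8    T4    m5      58   32              1856
group by gpu: mean(acc_times_epochs), min(epochs):
      acc_times_epochs  epochs
gpu                           
H100       3064.000000       8
T4         1634.750000       9
V100       2444.666667      25
filter rows where acc_times_epochs > 2444:
      acc_times_epochs  epochs
gpu                           
H100       3064.000000       8
V100       2444.666667      25
add column shifted = t['acc_times_epochs'] + 3:
      acc_times_epochs  epochs      shifted
gpu                                        
H100       3064.000000       8  3067.000000
V100       2444.666667      25  2447.666667
Taking the min of column 'shifted' gives 2447.66666667.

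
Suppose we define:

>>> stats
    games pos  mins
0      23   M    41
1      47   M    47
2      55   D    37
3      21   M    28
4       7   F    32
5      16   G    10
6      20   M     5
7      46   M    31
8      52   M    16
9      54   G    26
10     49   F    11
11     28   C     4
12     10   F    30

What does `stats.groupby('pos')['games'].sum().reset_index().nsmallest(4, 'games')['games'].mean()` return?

54.75

group by pos, sum of games:
pos
C     28
D     55
F     66
G     70
M    209
Name: games, dtype: int64
reset_index():
  pos  games
0   C     28
1   D     55
2   F     66
3   G     70
4   M    209
take 4 rows with smallest games:
  pos  games
0   C     28
1   D     55
2   F     66
3   G     70
Hence 54.75.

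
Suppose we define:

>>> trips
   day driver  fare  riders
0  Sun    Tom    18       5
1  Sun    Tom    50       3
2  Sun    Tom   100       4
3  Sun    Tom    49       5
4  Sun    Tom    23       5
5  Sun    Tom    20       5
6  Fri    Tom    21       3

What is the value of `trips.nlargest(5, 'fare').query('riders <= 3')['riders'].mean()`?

3.0

take 5 rows with largest fare:
   day driver  fare  riders
2  Sun    Tom   100       4
1  Sun    Tom    50       3
3  Sun    Tom    49       5
4  Sun    Tom    23       5
6  Fri    Tom    21       3
filter rows where riders <= 3:
   day driver  fare  riders
1  Sun    Tom    50       3
6  Fri    Tom    21       3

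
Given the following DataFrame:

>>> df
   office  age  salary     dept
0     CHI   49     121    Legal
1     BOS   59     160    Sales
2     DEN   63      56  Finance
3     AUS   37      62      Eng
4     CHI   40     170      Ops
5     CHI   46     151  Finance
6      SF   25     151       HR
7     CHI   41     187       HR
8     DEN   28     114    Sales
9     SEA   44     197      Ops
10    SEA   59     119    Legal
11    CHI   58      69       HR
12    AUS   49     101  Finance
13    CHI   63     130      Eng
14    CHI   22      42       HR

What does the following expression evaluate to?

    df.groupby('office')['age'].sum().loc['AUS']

86

group by office, sum of age:
office
AUS     86
BOS     59
CHI    319
DEN     91
SEA    103
SF      25
Name: age, dtype: int64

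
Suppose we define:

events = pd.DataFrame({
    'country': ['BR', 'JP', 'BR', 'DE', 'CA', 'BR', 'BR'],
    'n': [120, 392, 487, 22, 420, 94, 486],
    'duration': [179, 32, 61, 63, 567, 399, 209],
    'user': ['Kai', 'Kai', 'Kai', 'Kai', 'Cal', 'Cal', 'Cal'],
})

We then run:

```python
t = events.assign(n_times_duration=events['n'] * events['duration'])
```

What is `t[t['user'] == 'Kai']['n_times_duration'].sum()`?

65117

add column n_times_duration = events['n'] * events['duration']:
  country    n  duration user  n_times_duration
0      BR  120       179  Kai             21480
1      JP  392        32  Kai             12544
2      BR  487        61  Kai             29707
3      DE   22        63  Kai              1386
4      CA  420       567  Cal            238140
5      BR   94       399  Cal             37506
6      BR  486       209  Cal            101574
filter rows where user == 'Kai':
  country    n  duration user  n_times_duration
0      BR  120       179  Kai             21480
1      JP  392        32  Kai             12544
2      BR  487        61  Kai             29707
3      DE   22        63  Kai              1386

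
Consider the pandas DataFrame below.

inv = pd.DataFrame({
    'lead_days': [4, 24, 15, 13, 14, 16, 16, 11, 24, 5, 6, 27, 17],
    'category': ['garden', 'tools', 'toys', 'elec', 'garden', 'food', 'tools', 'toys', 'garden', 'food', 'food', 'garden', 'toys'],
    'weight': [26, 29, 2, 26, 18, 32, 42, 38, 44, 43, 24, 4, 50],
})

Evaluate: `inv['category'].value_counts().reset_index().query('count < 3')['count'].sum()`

value_counts of category:
category
garden    4
toys      3
food      3
tools     2
elec      1
Name: count, dtype: int64
reset_index():
  category  count
0   garden      4
1     toys      3
2     food      3
3    tools      2
4     elec      1
filter rows where count < 3:
  category  count
3    tools      2
4     elec      1
Taking the sum of column 'count' gives 3.

3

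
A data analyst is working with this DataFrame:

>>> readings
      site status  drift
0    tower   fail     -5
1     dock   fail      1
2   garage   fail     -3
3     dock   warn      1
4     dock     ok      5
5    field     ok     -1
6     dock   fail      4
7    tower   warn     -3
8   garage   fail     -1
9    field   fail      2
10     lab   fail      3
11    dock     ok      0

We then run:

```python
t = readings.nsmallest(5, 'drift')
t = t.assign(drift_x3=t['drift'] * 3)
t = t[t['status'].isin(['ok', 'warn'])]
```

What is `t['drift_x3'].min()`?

-9

take 5 rows with smallest drift:
     site status  drift
0   tower   fail     -5
2  garage   fail     -3
7   tower   warn     -3
5   field     ok     -1
8  garage   fail     -1
add column drift_x3 = t['drift'] * 3:
     site status  drift  drift_x3
0   tower   fail     -5       -15
2  garage   fail     -3        -9
7   tower   warn     -3        -9
5   field     ok     -1        -3
8  garage   fail     -1        -3
filter rows where status in ['ok', 'warn']:
    site status  drift  drift_x3
7  tower   warn     -3        -9
5  field     ok     -1        -3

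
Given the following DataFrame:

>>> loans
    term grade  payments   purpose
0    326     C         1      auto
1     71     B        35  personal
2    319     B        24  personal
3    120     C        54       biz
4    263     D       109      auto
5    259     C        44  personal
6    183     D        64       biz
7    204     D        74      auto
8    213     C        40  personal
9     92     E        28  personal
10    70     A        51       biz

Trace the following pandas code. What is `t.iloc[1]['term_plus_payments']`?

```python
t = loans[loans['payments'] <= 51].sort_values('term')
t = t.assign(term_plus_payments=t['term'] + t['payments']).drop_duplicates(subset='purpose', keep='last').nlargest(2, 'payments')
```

343

filter rows where payments <= 51:
    term grade  payments   purpose
0    326     C         1      auto
1     71     B        35  personal
2    319     B        24  personal
5    259     C        44  personal
8    213     C        40  personal
9     92     E        28  personal
10    70     A        51       biz
sort by term:
    term grade  payments   purpose
10    70     A        51       biz
1     71     B        35  personal
9     92     E        28  personal
8    213     C        40  personal
5    259     C        44  personal
2    319     B        24  personal
0    326     C         1      auto
add column term_plus_payments = t['term'] + t['payments']:
    term grade  payments   purpose  term_plus_payments
10    70     A        51       biz                 121
1     71     B        35  personal                 106
9     92     E        28  personal                 120
8    213     C        40  personal                 253
5    259     C        44  personal                 303
2    319     B        24  personal                 343
0    326     C         1      auto                 327
drop duplicate purpose (keep=last):
    term grade  payments   purpose  term_plus_payments
10    70     A        51       biz                 121
2    319     B        24  personal                 343
0    326     C         1      auto                 327
take 2 rows with largest payments:
    term grade  payments   purpose  term_plus_payments
10    70     A        51       biz                 121
2    319     B        24  personal                 343
Reading off the value at position 1, column 'term_plus_payments', we get 343.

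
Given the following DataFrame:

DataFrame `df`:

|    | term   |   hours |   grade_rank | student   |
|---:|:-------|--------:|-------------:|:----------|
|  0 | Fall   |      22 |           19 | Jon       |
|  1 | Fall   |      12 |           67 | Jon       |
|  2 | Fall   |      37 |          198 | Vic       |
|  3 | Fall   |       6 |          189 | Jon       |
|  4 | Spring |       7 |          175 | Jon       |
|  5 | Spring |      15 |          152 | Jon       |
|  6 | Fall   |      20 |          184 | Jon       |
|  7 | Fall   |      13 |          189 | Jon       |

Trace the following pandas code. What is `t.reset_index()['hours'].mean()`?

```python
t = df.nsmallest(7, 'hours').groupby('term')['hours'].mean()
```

take 7 rows with smallest hours:
     term  hours  grade_rank student
3    Fall      6         189     Jon
4  Spring      7         175     Jon
1    Fall     12          67     Jon
7    Fall     13         189     Jon
5  Spring     15         152     Jon
6    Fall     20         184     Jon
0    Fall     22          19     Jon
group by term, mean of hours:
term
Fall      14.6
Spring    11.0
Name: hours, dtype: float64
reset_index():
     term  hours
0    Fall   14.6
1  Spring   11.0
Reading off the mean of column 'hours', we get 12.8.

12.8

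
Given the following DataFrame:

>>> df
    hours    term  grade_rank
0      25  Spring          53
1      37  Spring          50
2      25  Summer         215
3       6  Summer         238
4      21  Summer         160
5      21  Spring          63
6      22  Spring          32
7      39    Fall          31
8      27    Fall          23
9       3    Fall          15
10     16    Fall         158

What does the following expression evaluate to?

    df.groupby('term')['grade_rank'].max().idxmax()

group by term, max of grade_rank:
term
Fall      158
Spring     63
Summer    238
Name: grade_rank, dtype: int64
So idxmax() = Summer.

Summer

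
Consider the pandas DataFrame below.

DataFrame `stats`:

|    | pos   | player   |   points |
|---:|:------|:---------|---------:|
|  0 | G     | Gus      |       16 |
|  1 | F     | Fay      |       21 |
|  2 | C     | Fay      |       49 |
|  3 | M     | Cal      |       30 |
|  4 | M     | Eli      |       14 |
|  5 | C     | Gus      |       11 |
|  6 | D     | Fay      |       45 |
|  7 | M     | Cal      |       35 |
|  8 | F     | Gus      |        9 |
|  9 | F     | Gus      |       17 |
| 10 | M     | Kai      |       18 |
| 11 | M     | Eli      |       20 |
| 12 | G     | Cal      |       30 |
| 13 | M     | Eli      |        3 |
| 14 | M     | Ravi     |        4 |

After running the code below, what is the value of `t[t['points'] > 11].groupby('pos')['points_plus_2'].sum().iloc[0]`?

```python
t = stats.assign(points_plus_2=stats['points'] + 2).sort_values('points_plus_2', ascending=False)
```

add column points_plus_2 = stats['points'] + 2:
   pos player  points  points_plus_2
0    G    Gus      16             18
1    F    Fay      21             23
2    C    Fay      49             51
3    M    Cal      30             32
4    M    Eli      14             16
5    C    Gus      11             13
6    D    Fay      45             47
7    M    Cal      35             37
8    F    Gus       9             11
9    F    Gus      17             19
10   M    Kai      18             20
11   M    Eli      20             22
12   G    Cal      30             32
13   M    Eli       3              5
14   M   Ravi       4              6
sort by points_plus_2 descending:
   pos player  points  points_plus_2
2    C    Fay      49             51
6    D    Fay      45             47
7    M    Cal      35             37
3    M    Cal      30             32
12   G    Cal      30             32
1    F    Fay      21             23
11   M    Eli      20             22
10   M    Kai      18             20
9    F    Gus      17             19
0    G    Gus      16             18
4    M    Eli      14             16
5    C    Gus      11             13
8    F    Gus       9             11
14   M   Ravi       4              6
13   M    Eli       3              5
filter rows where points > 11:
   pos player  points  points_plus_2
2    C    Fay      49             51
6    D    Fay      45             47
7    M    Cal      35             37
3    M    Cal      30             32
12   G    Cal      30             32
1    F    Fay      21             23
11   M    Eli      20             22
10   M    Kai      18             20
9    F    Gus      17             19
0    G    Gus      16             18
4    M    Eli      14             16
group by pos, sum of points_plus_2:
pos
C     51
D     47
F     42
G     50
M    127
Name: points_plus_2, dtype: int64
Taking the value at position 0 gives 51.

51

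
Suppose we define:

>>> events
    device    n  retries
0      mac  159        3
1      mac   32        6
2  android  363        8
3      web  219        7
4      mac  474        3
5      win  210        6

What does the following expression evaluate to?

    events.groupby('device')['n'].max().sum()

group by device, max of n:
device
android    363
mac        474
web        219
win        210
Name: n, dtype: int64
The sum of the resulting series is 1266.

1266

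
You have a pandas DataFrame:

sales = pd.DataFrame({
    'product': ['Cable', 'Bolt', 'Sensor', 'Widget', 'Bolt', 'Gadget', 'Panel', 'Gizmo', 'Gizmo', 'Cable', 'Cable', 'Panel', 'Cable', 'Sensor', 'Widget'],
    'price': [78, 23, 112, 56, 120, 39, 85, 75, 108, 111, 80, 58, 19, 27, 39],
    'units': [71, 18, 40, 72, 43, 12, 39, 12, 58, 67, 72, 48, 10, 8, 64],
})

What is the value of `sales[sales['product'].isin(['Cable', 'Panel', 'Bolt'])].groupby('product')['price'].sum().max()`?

288

filter rows where product in ['Cable', 'Panel', 'Bolt']:
   product  price  units
0    Cable     78     71
1     Bolt     23     18
4     Bolt    120     43
6    Panel     85     39
9    Cable    111     67
10   Cable     80     72
11   Panel     58     48
12   Cable     19     10
group by product, sum of price:
product
Bolt     143
Cable    288
Panel    143
Name: price, dtype: int64
Reading off the max of the resulting series, we get 288.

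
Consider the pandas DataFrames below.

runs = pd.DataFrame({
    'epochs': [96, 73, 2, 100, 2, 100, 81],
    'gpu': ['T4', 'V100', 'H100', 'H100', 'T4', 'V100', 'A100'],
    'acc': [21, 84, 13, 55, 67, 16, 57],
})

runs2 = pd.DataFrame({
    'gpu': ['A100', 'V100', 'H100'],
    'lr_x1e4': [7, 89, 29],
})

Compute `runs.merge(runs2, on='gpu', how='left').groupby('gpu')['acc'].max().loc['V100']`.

merge on 'gpu' (how='left') → 7 rows:
   epochs   gpu  acc  lr_x1e4
0      96    T4   21      NaN
1      73  V100   84     89.0
2       2  H100   13     29.0
3     100  H100   55     29.0
4       2    T4   67      NaN
5     100  V100   16     89.0
6      81  A100   57      7.0
group by gpu, max of acc:
gpu
A100    57
H100    55
T4      67
V100    84
Name: acc, dtype: int64

84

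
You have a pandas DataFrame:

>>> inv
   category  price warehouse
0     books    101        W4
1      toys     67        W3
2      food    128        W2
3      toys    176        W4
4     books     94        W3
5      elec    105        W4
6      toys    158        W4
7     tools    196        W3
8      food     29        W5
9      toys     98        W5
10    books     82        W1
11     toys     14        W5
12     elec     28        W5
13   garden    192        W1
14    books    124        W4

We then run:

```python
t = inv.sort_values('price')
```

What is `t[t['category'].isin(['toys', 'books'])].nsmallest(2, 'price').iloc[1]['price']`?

sort by price:
   category  price warehouse
11     toys     14        W5
12     elec     28        W5
8      food     29        W5
1      toys     67        W3
10    books     82        W1
4     books     94        W3
9      toys     98        W5
0     books    101        W4
5      elec    105        W4
14    books    124        W4
2      food    128        W2
6      toys    158        W4
3      toys    176        W4
13   garden    192        W1
7     tools    196        W3
filter rows where category in ['toys', 'books']:
   category  price warehouse
11     toys     14        W5
1      toys     67        W3
10    books     82        W1
4     books     94        W3
9      toys     98        W5
0     books    101        W4
14    books    124        W4
6      toys    158        W4
3      toys    176        W4
take 2 rows with smallest price:
   category  price warehouse
11     toys     14        W5
1      toys     67        W3
Finally, value at position 1, column 'price' = 67.

67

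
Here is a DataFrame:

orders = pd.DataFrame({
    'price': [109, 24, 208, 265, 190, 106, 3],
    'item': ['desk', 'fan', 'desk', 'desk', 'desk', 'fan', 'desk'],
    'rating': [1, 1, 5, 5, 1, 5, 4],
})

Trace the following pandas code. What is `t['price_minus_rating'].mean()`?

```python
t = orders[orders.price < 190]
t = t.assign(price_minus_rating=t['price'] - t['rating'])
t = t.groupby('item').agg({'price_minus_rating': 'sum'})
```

filter rows where price < 190:
   price  item  rating
0    109  desk       1
1     24   fan       1
5    106   fan       5
6      3  desk       4
add column price_minus_rating = t['price'] - t['rating']:
   price  item  rating  price_minus_rating
0    109  desk       1                 108
1     24   fan       1                  23
5    106   fan       5                 101
6      3  desk       4                  -1
group by item, sum of price_minus_rating:
      price_minus_rating
item                    
desk                 107
fan                  124
Then the mean of column 'price_minus_rating': 115.5

115.5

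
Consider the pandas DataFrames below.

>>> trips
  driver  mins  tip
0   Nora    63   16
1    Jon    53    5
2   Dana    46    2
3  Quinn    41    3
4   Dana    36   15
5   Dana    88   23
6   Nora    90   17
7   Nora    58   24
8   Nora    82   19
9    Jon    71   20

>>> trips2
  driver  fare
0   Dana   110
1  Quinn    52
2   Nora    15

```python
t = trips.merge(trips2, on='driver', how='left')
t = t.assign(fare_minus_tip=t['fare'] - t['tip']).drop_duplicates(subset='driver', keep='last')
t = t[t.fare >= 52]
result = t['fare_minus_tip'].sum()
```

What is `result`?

merge on 'driver' (how='left') → 10 rows:
  driver  mins  tip   fare
0   Nora    63   16   15.0
1    Jon    53    5    NaN
2   Dana    46    2  110.0
3  Quinn    41    3   52.0
4   Dana    36   15  110.0
5   Dana    88   23  110.0
6   Nora    90   17   15.0
7   Nora    58   24   15.0
8   Nora    82   19   15.0
9    Jon    71   20    NaN
add column fare_minus_tip = t['fare'] - t['tip']:
  driver  mins  tip   fare  fare_minus_tip
0   Nora    63   16   15.0            -1.0
1    Jon    53    5    NaN             NaN
2   Dana    46    2  110.0           108.0
3  Quinn    41    3   52.0            49.0
4   Dana    36   15  110.0            95.0
5   Dana    88   23  110.0            87.0
6   Nora    90   17   15.0            -2.0
7   Nora    58   24   15.0            -9.0
8   Nora    82   19   15.0            -4.0
9    Jon    71   20    NaN             NaN
drop duplicate driver (keep=last):
  driver  mins  tip   fare  fare_minus_tip
3  Quinn    41    3   52.0            49.0
5   Dana    88   23  110.0            87.0
8   Nora    82   19   15.0            -4.0
9    Jon    71   20    NaN             NaN
filter rows where fare >= 52:
  driver  mins  tip   fare  fare_minus_tip
3  Quinn    41    3   52.0            49.0
5   Dana    88   23  110.0            87.0
Then the sum of column 'fare_minus_tip': 136.0

136.0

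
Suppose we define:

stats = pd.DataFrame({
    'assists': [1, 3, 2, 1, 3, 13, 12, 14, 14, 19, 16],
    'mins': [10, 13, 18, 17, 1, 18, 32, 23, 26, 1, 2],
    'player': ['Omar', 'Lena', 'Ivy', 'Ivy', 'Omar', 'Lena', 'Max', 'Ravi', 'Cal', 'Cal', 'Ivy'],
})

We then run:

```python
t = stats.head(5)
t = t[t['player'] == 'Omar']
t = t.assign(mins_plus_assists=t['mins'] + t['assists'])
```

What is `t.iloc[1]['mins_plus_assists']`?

4

take first 5 rows:
   assists  mins player
0        1    10   Omar
1        3    13   Lena
2        2    18    Ivy
3        1    17    Ivy
4        3     1   Omar
filter rows where player == 'Omar':
   assists  mins player
0        1    10   Omar
4        3     1   Omar
add column mins_plus_assists = t['mins'] + t['assists']:
   assists  mins player  mins_plus_assists
0        1    10   Omar                 11
4        3     1   Omar                  4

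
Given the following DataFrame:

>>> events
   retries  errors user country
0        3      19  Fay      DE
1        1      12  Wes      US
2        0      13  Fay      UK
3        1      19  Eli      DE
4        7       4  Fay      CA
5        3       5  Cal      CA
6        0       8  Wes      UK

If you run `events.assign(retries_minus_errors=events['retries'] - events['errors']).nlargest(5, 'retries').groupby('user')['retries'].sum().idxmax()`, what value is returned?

Fay

add column retries_minus_errors = events['retries'] - events['errors']:
   retries  errors user country  retries_minus_errors
0        3      19  Fay      DE                   -16
1        1      12  Wes      US                   -11
2        0      13  Fay      UK                   -13
3        1      19  Eli      DE                   -18
4        7       4  Fay      CA                     3
5        3       5  Cal      CA                    -2
6        0       8  Wes      UK                    -8
take 5 rows with largest retries:
   retries  errors user country  retries_minus_errors
4        7       4  Fay      CA                     3
0        3      19  Fay      DE                   -16
5        3       5  Cal      CA                    -2
1        1      12  Wes      US                   -11
3        1      19  Eli      DE                   -18
group by user, sum of retries:
user
Cal     3
Eli     1
Fay    10
Wes     1
Name: retries, dtype: int64
Taking the label with the largest value gives Fay.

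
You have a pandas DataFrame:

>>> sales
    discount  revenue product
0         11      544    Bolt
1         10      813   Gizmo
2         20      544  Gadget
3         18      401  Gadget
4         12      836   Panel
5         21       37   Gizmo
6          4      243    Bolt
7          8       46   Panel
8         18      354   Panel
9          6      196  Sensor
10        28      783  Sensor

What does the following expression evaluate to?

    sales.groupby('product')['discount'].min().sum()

group by product, min of discount:
product
Bolt       4
Gadget    18
Gizmo     10
Panel      8
Sensor     6
Name: discount, dtype: int64
The sum of the resulting series is 46.

46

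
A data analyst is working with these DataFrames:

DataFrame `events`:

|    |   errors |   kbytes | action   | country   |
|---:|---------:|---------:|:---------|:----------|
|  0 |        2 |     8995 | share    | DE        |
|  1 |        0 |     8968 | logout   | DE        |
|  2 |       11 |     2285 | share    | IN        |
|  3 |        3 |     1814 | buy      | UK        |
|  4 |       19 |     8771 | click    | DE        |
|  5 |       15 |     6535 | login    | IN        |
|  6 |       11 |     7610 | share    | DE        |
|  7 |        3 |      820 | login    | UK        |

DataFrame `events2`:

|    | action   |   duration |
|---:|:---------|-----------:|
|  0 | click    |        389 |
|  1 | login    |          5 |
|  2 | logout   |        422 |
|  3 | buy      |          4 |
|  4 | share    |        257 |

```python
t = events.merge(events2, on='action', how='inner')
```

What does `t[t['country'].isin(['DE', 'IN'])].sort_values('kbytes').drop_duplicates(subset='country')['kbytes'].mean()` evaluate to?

merge on 'action' (how='inner') → 8 rows:
   errors  kbytes  action country  duration
0       2    8995   share      DE       257
1       0    8968  logout      DE       422
2      11    2285   share      IN       257
3       3    1814     buy      UK         4
4      19    8771   click      DE       389
5      15    6535   login      IN         5
6      11    7610   share      DE       257
7       3     820   login      UK         5
filter rows where country in ['DE', 'IN']:
   errors  kbytes  action country  duration
0       2    8995   share      DE       257
1       0    8968  logout      DE       422
2      11    2285   share      IN       257
4      19    8771   click      DE       389
5      15    6535   login      IN         5
6      11    7610   share      DE       257
sort by kbytes:
   errors  kbytes  action country  duration
2      11    2285   share      IN       257
5      15    6535   login      IN         5
6      11    7610   share      DE       257
4      19    8771   click      DE       389
1       0    8968  logout      DE       422
0       2    8995   share      DE       257
drop duplicate country (keep=first):
   errors  kbytes action country  duration
2      11    2285  share      IN       257
6      11    7610  share      DE       257

4947.5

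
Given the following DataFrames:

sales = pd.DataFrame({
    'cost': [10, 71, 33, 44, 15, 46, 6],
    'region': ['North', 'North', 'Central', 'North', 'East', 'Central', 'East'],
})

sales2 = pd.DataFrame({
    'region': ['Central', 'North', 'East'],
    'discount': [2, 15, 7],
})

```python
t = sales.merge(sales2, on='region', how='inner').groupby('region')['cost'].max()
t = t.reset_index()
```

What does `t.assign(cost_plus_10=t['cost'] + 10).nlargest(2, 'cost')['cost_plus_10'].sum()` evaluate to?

137

merge on 'region' (how='inner') → 7 rows:
   cost   region  discount
0    10    North        15
1    71    North        15
2    33  Central         2
3    44    North        15
4    15     East         7
5    46  Central         2
6     6     East         7
group by region, max of cost:
region
Central    46
East       15
North      71
Name: cost, dtype: int64
reset_index():
    region  cost
0  Central    46
1     East    15
2    North    71
add column cost_plus_10 = t['cost'] + 10:
    region  cost  cost_plus_10
0  Central    46            56
1     East    15            25
2    North    71            81
take 2 rows with largest cost:
    region  cost  cost_plus_10
2    North    71            81
0  Central    46            56
So sum() = 137.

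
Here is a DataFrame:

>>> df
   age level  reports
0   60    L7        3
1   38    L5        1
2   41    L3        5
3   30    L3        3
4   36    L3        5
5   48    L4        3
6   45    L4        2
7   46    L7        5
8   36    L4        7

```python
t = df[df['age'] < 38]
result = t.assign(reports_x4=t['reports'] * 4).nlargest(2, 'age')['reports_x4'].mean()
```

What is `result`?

24.0

filter rows where age < 38:
   age level  reports
3   30    L3        3
4   36    L3        5
8   36    L4        7
add column reports_x4 = t['reports'] * 4:
   age level  reports  reports_x4
3   30    L3        3          12
4   36    L3        5          20
8   36    L4        7          28
take 2 rows with largest age:
   age level  reports  reports_x4
4   36    L3        5          20
8   36    L4        7          28
Finally, mean of column 'reports_x4' = 24.0.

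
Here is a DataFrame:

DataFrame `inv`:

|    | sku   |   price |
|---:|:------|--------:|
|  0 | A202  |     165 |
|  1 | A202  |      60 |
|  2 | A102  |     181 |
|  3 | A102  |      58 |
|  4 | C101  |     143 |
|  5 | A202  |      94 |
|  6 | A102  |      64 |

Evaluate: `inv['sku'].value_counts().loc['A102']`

3

value_counts of sku:
sku
A202    3
A102    3
C101    1
Name: count, dtype: int64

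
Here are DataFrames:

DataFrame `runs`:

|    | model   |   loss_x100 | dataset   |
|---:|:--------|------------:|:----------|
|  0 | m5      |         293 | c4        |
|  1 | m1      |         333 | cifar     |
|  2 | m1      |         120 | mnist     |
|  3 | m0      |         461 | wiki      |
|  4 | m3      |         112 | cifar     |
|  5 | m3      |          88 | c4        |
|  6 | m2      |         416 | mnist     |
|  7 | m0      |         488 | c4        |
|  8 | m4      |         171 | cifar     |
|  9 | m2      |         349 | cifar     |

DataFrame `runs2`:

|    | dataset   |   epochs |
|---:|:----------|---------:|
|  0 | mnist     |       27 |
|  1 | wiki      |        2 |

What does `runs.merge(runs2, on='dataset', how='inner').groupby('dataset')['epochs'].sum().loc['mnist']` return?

54

merge on 'dataset' (how='inner') → 3 rows:
  model  loss_x100 dataset  epochs
0    m1        120   mnist      27
1    m0        461    wiki       2
2    m2        416   mnist      27
group by dataset, sum of epochs:
dataset
mnist    54
wiki      2
Name: epochs, dtype: int64
Hence 54.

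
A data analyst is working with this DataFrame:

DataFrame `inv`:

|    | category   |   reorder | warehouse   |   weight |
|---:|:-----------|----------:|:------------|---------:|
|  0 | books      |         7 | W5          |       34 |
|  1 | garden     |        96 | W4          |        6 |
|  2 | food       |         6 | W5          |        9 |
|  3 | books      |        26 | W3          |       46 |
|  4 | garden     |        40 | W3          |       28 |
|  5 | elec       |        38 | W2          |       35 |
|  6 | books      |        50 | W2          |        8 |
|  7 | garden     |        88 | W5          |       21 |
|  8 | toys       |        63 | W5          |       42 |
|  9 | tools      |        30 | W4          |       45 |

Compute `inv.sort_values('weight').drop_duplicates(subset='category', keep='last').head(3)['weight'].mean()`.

sort by weight:
  category  reorder warehouse  weight
1   garden       96        W4       6
6    books       50        W2       8
2     food        6        W5       9
7   garden       88        W5      21
4   garden       40        W3      28
0    books        7        W5      34
5     elec       38        W2      35
8     toys       63        W5      42
9    tools       30        W4      45
3    books       26        W3      46
drop duplicate category (keep=last):
  category  reorder warehouse  weight
2     food        6        W5       9
4   garden       40        W3      28
5     elec       38        W2      35
8     toys       63        W5      42
9    tools       30        W4      45
3    books       26        W3      46
take first 3 rows:
  category  reorder warehouse  weight
2     food        6        W5       9
4   garden       40        W3      28
5     elec       38        W2      35
Hence 24.0.

24.0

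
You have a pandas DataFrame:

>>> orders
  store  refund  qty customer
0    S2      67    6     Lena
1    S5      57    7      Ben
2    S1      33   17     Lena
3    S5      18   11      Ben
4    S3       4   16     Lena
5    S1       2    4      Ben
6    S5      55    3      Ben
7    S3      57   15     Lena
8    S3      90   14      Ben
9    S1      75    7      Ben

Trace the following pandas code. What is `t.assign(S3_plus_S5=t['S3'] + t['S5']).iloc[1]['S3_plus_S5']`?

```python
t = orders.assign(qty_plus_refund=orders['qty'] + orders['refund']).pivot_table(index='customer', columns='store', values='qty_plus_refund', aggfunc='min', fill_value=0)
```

add column qty_plus_refund = orders['qty'] + orders['refund']:
  store  refund  qty customer  qty_plus_refund
0    S2      67    6     Lena               73
1    S5      57    7      Ben               64
2    S1      33   17     Lena               50
3    S5      18   11      Ben               29
4    S3       4   16     Lena               20
5    S1       2    4      Ben                6
6    S5      55    3      Ben               58
7    S3      57   15     Lena               72
8    S3      90   14      Ben              104
9    S1      75    7      Ben               82
pivot: rows=customer, cols=store, min(qty_plus_refund):
store     S1  S2   S3  S5
customer                 
Ben        6   0  104  29
Lena      50  73   20   0
add column S3_plus_S5 = t['S3'] + t['S5']:
store     S1  S2   S3  S5  S3_plus_S5
customer                             
Ben        6   0  104  29         133
Lena      50  73   20   0          20

20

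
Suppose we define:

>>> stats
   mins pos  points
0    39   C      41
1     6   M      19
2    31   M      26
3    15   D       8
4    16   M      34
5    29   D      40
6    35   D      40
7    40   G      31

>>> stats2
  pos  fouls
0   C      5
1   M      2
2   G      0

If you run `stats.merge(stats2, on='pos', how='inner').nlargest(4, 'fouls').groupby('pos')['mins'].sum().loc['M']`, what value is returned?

merge on 'pos' (how='inner') → 5 rows:
   mins pos  points  fouls
0    39   C      41      5
1     6   M      19      2
2    31   M      26      2
3    16   M      34      2
4    40   G      31      0
take 4 rows with largest fouls:
   mins pos  points  fouls
0    39   C      41      5
1     6   M      19      2
2    31   M      26      2
3    16   M      34      2
group by pos, sum of mins:
pos
C    39
M    53
Name: mins, dtype: int64
Finally, value at index 'M' = 53.

53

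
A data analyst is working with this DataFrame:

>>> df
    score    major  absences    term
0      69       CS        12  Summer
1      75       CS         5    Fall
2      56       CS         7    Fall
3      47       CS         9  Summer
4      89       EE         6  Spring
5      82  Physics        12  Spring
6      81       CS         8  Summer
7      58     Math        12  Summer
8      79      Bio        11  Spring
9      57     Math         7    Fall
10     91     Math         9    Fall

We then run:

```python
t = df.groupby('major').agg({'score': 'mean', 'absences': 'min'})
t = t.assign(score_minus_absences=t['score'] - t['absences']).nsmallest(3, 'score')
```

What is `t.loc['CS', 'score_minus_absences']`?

group by major: mean(score), min(absences):
             score  absences
major                       
Bio      79.000000        11
CS       65.600000         5
EE       89.000000         6
Math     68.666667         7
Physics  82.000000        12
add column score_minus_absences = t['score'] - t['absences']:
             score  absences  score_minus_absences
major                                             
Bio      79.000000        11             68.000000
CS       65.600000         5             60.600000
EE       89.000000         6             83.000000
Math     68.666667         7             61.666667
Physics  82.000000        12             70.000000
take 3 rows with smallest score:
           score  absences  score_minus_absences
major                                           
CS     65.600000         5             60.600000
Math   68.666667         7             61.666667
Bio    79.000000        11             68.000000
Hence 60.6.

60.6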